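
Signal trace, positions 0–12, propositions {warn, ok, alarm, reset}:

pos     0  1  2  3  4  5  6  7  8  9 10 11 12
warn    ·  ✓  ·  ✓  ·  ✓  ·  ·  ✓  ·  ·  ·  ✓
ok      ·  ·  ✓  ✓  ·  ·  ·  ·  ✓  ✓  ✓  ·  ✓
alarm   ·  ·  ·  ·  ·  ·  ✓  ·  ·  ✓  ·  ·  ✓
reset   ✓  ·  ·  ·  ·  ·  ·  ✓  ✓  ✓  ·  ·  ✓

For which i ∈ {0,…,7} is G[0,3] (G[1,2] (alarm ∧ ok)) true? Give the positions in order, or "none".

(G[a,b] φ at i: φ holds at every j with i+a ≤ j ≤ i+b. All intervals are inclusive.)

Evaluate at each i in [0,7]:
  i=0: ✗ (fails at j=0)
  i=1: ✗ (fails at j=1)
  i=2: ✗ (fails at j=2)
  i=3: ✗ (fails at j=3)
  i=4: ✗ (fails at j=4)
  i=5: ✗ (fails at j=5)
  i=6: ✗ (fails at j=6)
  i=7: ✗ (fails at j=7)

none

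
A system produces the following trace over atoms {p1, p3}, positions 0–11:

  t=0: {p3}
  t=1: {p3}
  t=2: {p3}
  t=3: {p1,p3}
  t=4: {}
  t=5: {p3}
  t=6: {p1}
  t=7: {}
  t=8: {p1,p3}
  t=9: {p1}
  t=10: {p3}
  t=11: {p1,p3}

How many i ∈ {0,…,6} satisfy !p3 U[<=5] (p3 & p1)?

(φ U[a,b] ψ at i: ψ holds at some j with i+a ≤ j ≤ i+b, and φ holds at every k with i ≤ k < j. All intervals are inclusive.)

Evaluate at each i in [0,6]:
  i=0: ✗ (lhs fails at k=0 before rhs at j=3)
  i=1: ✗ (lhs fails at k=1 before rhs at j=3)
  i=2: ✗ (lhs fails at k=2 before rhs at j=3)
  i=3: ✓ (rhs at j=3)
  i=4: ✗ (lhs fails at k=5 before rhs at j=8)
  i=5: ✗ (lhs fails at k=5 before rhs at j=8)
  i=6: ✓ (rhs at j=8; lhs holds on [6,7])
Positions where it holds: {3, 6} → 2.

2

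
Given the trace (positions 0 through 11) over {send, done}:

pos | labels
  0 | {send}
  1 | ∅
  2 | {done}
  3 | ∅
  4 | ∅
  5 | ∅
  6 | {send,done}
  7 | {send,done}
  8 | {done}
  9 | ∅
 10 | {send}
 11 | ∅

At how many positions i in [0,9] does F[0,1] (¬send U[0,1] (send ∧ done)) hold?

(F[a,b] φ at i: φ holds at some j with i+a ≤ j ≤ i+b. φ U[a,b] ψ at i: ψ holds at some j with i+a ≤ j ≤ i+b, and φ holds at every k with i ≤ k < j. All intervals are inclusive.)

4

Evaluate at each i in [0,9]:
  i=0: ✗ (none in [0,1])
  i=1: ✗ (none in [1,2])
  i=2: ✗ (none in [2,3])
  i=3: ✗ (none in [3,4])
  i=4: ✓ (witness j=5)
  i=5: ✓ (witness j=5)
  i=6: ✓ (witness j=6)
  i=7: ✓ (witness j=7)
  i=8: ✗ (none in [8,9])
  i=9: ✗ (none in [9,10])
Positions where it holds: {4, 5, 6, 7} → 4.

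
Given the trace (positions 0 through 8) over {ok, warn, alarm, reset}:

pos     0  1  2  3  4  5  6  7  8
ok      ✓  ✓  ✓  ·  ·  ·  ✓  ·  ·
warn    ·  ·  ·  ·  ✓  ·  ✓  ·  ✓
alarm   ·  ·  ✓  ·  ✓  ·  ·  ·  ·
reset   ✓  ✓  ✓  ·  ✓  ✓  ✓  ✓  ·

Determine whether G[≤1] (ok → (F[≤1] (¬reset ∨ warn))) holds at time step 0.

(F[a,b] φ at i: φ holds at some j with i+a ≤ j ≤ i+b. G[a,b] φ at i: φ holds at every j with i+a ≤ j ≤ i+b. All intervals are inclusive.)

Check (ok → (F[≤1] (¬reset ∨ warn))) at every j in [0,1]:
  j=0: antecedent true; consequent fails (none in [0,1]) → ✗
  j=1: antecedent true; consequent fails (none in [1,2]) → ✗
Fails at j=0 → formula fails.

Does not hold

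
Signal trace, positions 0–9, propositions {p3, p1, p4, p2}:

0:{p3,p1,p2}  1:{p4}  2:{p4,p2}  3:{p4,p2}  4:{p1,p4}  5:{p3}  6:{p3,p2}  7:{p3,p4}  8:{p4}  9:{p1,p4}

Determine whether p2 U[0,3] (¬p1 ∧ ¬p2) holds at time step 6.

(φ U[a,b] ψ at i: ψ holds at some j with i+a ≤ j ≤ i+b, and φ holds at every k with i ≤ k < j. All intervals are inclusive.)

Need some j in [6,9] with (¬p1 ∧ ¬p2), and p2 at every k in [6,j-1].
  j=6: (¬p1 ∧ ¬p2) false.
  j=7: (¬p1 ∧ ¬p2) holds; p2 holds at every k in [6,6] → satisfied.

Yes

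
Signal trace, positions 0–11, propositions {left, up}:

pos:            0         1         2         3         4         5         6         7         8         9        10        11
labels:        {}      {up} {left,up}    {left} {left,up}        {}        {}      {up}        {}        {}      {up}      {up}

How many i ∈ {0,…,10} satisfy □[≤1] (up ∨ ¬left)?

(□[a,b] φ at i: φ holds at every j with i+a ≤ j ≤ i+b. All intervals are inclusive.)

9

Evaluate at each i in [0,10]:
  i=0: ✓ (all of [0,1])
  i=1: ✓ (all of [1,2])
  i=2: ✗ (fails at j=3)
  i=3: ✗ (fails at j=3)
  i=4: ✓ (all of [4,5])
  i=5: ✓ (all of [5,6])
  i=6: ✓ (all of [6,7])
  i=7: ✓ (all of [7,8])
  i=8: ✓ (all of [8,9])
  i=9: ✓ (all of [9,10])
  i=10: ✓ (all of [10,11])
Positions where it holds: {0, 1, 4, 5, 6, 7, 8, 9, 10} → 9.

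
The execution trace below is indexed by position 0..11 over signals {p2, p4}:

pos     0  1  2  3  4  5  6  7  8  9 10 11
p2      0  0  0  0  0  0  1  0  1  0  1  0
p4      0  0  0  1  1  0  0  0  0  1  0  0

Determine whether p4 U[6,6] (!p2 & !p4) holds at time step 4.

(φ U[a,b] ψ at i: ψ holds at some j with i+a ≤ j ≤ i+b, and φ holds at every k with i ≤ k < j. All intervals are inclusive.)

Need some j in [10,10] with (!p2 & !p4), and p4 at every k in [4,j-1].
  j=10: (!p2 & !p4) false.
No j in the window works → until fails.

False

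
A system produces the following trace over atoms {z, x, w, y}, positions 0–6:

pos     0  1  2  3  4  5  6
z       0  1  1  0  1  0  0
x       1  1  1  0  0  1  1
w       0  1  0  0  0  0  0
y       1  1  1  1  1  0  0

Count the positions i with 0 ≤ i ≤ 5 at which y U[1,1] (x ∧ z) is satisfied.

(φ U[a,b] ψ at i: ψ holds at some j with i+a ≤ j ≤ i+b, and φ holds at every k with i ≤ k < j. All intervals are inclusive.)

Evaluate at each i in [0,5]:
  i=0: ✓ (rhs at j=1; lhs holds on [0,0])
  i=1: ✓ (rhs at j=2; lhs holds on [1,1])
  i=2: ✗ (no rhs in [3,3])
  i=3: ✗ (no rhs in [4,4])
  i=4: ✗ (no rhs in [5,5])
  i=5: ✗ (no rhs in [6,6])
Positions where it holds: {0, 1} → 2.

2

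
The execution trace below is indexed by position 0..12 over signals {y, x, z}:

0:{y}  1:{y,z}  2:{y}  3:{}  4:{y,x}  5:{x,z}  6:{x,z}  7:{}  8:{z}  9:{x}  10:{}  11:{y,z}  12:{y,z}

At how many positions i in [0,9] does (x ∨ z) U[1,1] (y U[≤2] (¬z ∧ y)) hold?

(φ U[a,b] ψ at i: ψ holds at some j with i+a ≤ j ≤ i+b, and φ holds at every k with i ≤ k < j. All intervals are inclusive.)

Evaluate at each i in [0,9]:
  i=0: ✗ (lhs fails at k=0 before rhs at j=1)
  i=1: ✓ (rhs at j=2; lhs holds on [1,1])
  i=2: ✗ (no rhs in [3,3])
  i=3: ✗ (lhs fails at k=3 before rhs at j=4)
  i=4: ✗ (no rhs in [5,5])
  i=5: ✗ (no rhs in [6,6])
  i=6: ✗ (no rhs in [7,7])
  i=7: ✗ (no rhs in [8,8])
  i=8: ✗ (no rhs in [9,9])
  i=9: ✗ (no rhs in [10,10])
Positions where it holds: {1} → 1.

1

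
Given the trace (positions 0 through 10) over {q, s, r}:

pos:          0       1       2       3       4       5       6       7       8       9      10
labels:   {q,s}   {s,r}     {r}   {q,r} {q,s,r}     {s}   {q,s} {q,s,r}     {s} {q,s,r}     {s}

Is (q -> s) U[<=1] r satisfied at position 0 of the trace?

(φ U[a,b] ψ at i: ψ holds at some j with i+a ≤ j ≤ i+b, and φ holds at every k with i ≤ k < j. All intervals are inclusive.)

Need some j in [0,1] with r, and (q -> s) at every k in [0,j-1].
  j=0: r false.
  j=1: r holds; (q -> s) holds at every k in [0,0] → satisfied.

Holds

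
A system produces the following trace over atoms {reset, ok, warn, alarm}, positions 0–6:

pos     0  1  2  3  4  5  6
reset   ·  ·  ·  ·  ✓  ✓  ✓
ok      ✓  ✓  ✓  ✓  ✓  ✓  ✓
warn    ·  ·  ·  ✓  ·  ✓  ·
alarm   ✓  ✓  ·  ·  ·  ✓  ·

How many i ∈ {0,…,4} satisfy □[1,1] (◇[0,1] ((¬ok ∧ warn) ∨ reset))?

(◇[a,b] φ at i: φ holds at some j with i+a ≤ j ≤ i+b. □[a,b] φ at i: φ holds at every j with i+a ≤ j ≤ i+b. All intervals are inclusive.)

Evaluate at each i in [0,4]:
  i=0: ✗ (fails at j=1)
  i=1: ✗ (fails at j=2)
  i=2: ✓ (all of [3,3])
  i=3: ✓ (all of [4,4])
  i=4: ✓ (all of [5,5])
Positions where it holds: {2, 3, 4} → 3.

3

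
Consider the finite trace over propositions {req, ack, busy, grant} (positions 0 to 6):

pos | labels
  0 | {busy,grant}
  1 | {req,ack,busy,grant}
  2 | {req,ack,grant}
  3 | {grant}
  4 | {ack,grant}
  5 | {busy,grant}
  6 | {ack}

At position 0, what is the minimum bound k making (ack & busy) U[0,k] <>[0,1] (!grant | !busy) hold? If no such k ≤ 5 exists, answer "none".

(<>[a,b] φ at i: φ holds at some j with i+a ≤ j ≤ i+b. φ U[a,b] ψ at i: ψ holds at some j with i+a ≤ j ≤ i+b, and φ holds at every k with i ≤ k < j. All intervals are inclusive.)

none

Need earliest j ≥ 0 with <>[0,1] (!grant | !busy), and (ack & busy) at every k in [0,j-1].
  j=0: rhs fails.
  j=1: rhs holds but lhs fails at k=0.
  j=2: rhs holds but lhs fails at k=0.
  j=3: rhs holds but lhs fails at k=0.
  j=4: rhs holds but lhs fails at k=0.
  j=5: rhs holds but lhs fails at k=0.
No witness within the range → none.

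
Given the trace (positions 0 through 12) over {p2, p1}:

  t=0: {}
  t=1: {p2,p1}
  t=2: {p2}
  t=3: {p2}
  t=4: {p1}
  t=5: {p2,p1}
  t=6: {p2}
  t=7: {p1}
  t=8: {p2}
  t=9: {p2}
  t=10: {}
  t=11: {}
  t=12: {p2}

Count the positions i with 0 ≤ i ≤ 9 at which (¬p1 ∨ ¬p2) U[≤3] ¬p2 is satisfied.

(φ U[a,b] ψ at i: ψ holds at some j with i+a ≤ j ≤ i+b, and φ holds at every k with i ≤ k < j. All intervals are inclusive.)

8

Evaluate at each i in [0,9]:
  i=0: ✓ (rhs at j=0)
  i=1: ✗ (lhs fails at k=1 before rhs at j=4)
  i=2: ✓ (rhs at j=4; lhs holds on [2,3])
  i=3: ✓ (rhs at j=4; lhs holds on [3,3])
  i=4: ✓ (rhs at j=4)
  i=5: ✗ (lhs fails at k=5 before rhs at j=7)
  i=6: ✓ (rhs at j=7; lhs holds on [6,6])
  i=7: ✓ (rhs at j=7)
  i=8: ✓ (rhs at j=10; lhs holds on [8,9])
  i=9: ✓ (rhs at j=10; lhs holds on [9,9])
Positions where it holds: {0, 2, 3, 4, 6, 7, 8, 9} → 8.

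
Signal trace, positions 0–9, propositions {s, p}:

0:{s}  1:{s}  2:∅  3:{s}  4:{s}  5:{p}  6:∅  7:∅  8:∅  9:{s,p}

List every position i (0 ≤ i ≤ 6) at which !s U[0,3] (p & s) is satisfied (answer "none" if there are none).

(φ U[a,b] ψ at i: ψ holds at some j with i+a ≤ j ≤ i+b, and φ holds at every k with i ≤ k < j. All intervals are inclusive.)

6

Evaluate at each i in [0,6]:
  i=0: ✗ (no rhs in [0,3])
  i=1: ✗ (no rhs in [1,4])
  i=2: ✗ (no rhs in [2,5])
  i=3: ✗ (no rhs in [3,6])
  i=4: ✗ (no rhs in [4,7])
  i=5: ✗ (no rhs in [5,8])
  i=6: ✓ (rhs at j=9; lhs holds on [6,8])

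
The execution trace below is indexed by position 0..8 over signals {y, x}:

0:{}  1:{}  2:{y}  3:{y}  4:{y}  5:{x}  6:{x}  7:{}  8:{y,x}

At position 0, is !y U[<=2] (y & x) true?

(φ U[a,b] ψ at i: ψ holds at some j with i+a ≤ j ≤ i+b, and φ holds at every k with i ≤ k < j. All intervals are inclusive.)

Need some j in [0,2] with (y & x), and !y at every k in [0,j-1].
  j=0: (y & x) false.
  j=1: (y & x) false.
  j=2: (y & x) false.
No j in the window works → until fails.

False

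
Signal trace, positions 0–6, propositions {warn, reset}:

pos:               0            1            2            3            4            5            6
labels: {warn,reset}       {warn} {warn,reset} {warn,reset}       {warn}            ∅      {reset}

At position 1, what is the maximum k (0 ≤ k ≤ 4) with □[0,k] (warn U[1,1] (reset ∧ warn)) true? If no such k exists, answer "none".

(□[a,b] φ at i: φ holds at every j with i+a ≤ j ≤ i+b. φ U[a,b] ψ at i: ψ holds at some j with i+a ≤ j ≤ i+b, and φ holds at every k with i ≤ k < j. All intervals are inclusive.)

1

(warn U[1,1] (reset ∧ warn)) must hold from j=1 onward; find where it first fails.
  j=1: holds
  j=2: holds
  j=3: fails
Holds on [1,2], so largest k = 1.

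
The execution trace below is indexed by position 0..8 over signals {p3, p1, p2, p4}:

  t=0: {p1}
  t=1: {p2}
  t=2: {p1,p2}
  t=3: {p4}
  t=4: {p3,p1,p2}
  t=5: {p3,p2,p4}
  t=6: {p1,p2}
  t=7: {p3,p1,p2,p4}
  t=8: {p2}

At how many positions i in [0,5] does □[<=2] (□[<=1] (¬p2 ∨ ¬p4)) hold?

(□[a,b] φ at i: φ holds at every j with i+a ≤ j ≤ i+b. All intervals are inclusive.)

Evaluate at each i in [0,5]:
  i=0: ✓ (all of [0,2])
  i=1: ✓ (all of [1,3])
  i=2: ✗ (fails at j=4)
  i=3: ✗ (fails at j=4)
  i=4: ✗ (fails at j=4)
  i=5: ✗ (fails at j=5)
Positions where it holds: {0, 1} → 2.

2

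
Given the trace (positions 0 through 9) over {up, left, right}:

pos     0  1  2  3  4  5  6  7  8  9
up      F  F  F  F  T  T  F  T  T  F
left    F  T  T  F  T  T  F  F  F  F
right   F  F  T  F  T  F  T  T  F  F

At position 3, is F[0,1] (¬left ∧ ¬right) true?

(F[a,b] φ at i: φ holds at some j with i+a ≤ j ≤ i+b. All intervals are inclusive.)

Yes

Check (¬left ∧ ¬right) at each j in [3,4]:
  j=3: true
  j=4: false
Found at j=3 → formula holds.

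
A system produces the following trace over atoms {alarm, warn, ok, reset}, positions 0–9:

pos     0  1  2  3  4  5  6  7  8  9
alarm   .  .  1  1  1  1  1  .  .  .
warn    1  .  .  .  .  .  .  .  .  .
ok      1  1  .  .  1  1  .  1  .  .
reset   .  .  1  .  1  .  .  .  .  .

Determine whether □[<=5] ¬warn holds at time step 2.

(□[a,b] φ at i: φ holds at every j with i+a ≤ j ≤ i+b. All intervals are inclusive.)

Check ¬warn at every j in [2,7]:
  j=2: true
  j=3: true
  j=4: true
  j=5: true
  j=6: true
  j=7: true
All positions satisfy it → formula holds.

True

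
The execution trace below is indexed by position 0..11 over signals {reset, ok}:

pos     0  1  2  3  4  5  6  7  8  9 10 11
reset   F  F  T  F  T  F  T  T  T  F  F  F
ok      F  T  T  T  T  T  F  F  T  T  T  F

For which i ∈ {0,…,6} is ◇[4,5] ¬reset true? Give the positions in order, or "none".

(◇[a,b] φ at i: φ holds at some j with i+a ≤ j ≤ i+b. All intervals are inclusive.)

Evaluate at each i in [0,6]:
  i=0: ✓ (witness j=5)
  i=1: ✓ (witness j=5)
  i=2: ✗ (none in [6,7])
  i=3: ✗ (none in [7,8])
  i=4: ✓ (witness j=9)
  i=5: ✓ (witness j=9)
  i=6: ✓ (witness j=10)

0, 1, 4, 5, 6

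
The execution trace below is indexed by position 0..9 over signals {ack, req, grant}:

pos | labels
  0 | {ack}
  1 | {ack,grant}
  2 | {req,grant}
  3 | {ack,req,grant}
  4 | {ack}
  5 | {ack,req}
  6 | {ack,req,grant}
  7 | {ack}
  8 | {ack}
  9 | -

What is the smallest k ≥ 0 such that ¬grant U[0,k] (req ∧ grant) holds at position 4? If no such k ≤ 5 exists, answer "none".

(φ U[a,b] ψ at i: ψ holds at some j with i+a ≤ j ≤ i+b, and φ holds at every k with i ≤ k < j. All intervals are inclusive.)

2

Need earliest j ≥ 4 with (req ∧ grant), and ¬grant at every k in [4,j-1].
  j=4: rhs fails.
  j=5: rhs fails.
  j=6: rhs holds; lhs holds on [4,5]. k = 2.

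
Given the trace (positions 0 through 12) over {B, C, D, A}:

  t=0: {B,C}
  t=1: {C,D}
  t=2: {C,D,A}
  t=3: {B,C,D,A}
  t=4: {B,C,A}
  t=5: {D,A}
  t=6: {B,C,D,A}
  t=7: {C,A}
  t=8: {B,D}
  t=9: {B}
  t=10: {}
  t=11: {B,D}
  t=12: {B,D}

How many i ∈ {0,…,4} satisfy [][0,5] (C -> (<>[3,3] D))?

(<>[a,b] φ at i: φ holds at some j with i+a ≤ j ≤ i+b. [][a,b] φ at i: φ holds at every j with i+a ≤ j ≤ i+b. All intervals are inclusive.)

Evaluate at each i in [0,4]:
  i=0: ✗ (fails at j=1)
  i=1: ✗ (fails at j=1)
  i=2: ✗ (fails at j=4)
  i=3: ✗ (fails at j=4)
  i=4: ✗ (fails at j=4)
Positions where it holds: {} → 0.

0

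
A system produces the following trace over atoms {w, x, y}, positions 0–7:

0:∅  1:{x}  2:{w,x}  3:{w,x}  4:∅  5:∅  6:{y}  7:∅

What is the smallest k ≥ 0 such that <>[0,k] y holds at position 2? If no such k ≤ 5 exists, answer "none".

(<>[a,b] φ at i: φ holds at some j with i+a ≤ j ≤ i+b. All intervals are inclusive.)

4

Scan j = 2,3,… for y:
  j=2: fails
  j=3: fails
  j=4: fails
  j=5: fails
  j=6: holds
First hit at j=6, so smallest k = 6-2 = 4.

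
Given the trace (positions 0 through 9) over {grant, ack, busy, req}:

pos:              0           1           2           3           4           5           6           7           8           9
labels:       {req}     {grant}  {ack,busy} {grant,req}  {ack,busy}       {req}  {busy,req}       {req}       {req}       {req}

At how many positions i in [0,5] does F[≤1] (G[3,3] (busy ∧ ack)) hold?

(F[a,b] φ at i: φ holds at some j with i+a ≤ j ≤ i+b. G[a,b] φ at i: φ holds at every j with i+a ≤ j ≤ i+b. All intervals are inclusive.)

Evaluate at each i in [0,5]:
  i=0: ✓ (witness j=1)
  i=1: ✓ (witness j=1)
  i=2: ✗ (none in [2,3])
  i=3: ✗ (none in [3,4])
  i=4: ✗ (none in [4,5])
  i=5: ✗ (none in [5,6])
Positions where it holds: {0, 1} → 2.

2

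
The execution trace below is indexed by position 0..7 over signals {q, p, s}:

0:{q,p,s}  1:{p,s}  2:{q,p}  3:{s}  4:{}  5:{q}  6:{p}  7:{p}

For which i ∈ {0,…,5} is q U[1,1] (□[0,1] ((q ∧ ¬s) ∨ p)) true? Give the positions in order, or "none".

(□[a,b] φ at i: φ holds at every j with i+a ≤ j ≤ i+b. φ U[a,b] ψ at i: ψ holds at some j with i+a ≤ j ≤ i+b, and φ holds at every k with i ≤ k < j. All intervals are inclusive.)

Evaluate at each i in [0,5]:
  i=0: ✓ (rhs at j=1; lhs holds on [0,0])
  i=1: ✗ (no rhs in [2,2])
  i=2: ✗ (no rhs in [3,3])
  i=3: ✗ (no rhs in [4,4])
  i=4: ✗ (lhs fails at k=4 before rhs at j=5)
  i=5: ✓ (rhs at j=6; lhs holds on [5,5])

0, 5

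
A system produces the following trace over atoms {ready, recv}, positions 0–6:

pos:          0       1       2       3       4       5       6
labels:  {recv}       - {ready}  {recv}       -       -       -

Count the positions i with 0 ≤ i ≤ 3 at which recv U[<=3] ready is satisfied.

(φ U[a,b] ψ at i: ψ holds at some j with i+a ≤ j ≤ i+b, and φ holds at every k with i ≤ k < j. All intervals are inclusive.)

Evaluate at each i in [0,3]:
  i=0: ✗ (lhs fails at k=1 before rhs at j=2)
  i=1: ✗ (lhs fails at k=1 before rhs at j=2)
  i=2: ✓ (rhs at j=2)
  i=3: ✗ (no rhs in [3,6])
Positions where it holds: {2} → 1.

1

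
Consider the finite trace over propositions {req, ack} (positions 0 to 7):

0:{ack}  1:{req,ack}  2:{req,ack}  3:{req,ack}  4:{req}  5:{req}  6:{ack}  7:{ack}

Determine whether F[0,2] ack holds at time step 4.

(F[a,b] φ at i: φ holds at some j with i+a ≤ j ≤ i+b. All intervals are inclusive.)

Check ack at each j in [4,6]:
  j=4: false
  j=5: false
  j=6: true
Found at j=6 → formula holds.

True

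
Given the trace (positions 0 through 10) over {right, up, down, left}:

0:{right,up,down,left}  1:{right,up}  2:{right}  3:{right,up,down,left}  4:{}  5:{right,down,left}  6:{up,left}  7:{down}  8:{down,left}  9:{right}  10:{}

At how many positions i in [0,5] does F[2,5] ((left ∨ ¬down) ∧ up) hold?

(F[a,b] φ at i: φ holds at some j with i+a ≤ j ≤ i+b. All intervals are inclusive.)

Evaluate at each i in [0,5]:
  i=0: ✓ (witness j=3)
  i=1: ✓ (witness j=3)
  i=2: ✓ (witness j=6)
  i=3: ✓ (witness j=6)
  i=4: ✓ (witness j=6)
  i=5: ✗ (none in [7,10])
Positions where it holds: {0, 1, 2, 3, 4} → 5.

5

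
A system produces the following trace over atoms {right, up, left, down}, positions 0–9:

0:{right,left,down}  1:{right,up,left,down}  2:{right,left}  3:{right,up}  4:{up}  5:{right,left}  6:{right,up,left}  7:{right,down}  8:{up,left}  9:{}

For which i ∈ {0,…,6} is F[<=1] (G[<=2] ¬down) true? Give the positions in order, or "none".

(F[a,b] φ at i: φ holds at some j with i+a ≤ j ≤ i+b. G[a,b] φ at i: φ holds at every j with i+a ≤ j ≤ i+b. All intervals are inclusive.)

1, 2, 3, 4

Evaluate at each i in [0,6]:
  i=0: ✗ (none in [0,1])
  i=1: ✓ (witness j=2)
  i=2: ✓ (witness j=2)
  i=3: ✓ (witness j=3)
  i=4: ✓ (witness j=4)
  i=5: ✗ (none in [5,6])
  i=6: ✗ (none in [6,7])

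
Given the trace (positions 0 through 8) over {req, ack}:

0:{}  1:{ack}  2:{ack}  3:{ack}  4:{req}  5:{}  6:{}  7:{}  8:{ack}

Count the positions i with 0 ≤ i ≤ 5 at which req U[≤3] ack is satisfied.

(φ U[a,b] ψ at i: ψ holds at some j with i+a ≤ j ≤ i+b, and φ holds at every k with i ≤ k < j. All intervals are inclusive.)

Evaluate at each i in [0,5]:
  i=0: ✗ (lhs fails at k=0 before rhs at j=1)
  i=1: ✓ (rhs at j=1)
  i=2: ✓ (rhs at j=2)
  i=3: ✓ (rhs at j=3)
  i=4: ✗ (no rhs in [4,7])
  i=5: ✗ (lhs fails at k=5 before rhs at j=8)
Positions where it holds: {1, 2, 3} → 3.

3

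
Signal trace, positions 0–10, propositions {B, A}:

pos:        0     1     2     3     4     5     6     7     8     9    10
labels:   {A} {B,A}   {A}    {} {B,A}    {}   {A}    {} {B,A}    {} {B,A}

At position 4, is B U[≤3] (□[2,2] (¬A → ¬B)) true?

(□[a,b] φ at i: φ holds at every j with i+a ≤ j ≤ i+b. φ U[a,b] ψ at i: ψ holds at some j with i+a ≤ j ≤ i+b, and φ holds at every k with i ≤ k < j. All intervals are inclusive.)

Need some j in [4,7] with □[2,2] (¬A → ¬B), and B at every k in [4,j-1].
  j=4: □[2,2] (¬A → ¬B) holds; no prefix to check → satisfied.

True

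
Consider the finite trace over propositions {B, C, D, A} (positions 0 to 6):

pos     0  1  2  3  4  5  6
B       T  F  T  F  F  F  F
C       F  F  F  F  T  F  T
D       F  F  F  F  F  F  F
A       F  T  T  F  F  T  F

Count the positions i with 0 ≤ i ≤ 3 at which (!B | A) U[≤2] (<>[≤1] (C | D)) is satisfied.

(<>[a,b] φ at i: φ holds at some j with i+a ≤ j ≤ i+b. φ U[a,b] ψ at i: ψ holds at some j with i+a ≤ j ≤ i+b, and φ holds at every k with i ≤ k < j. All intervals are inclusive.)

3

Evaluate at each i in [0,3]:
  i=0: ✗ (no rhs in [0,2])
  i=1: ✓ (rhs at j=3; lhs holds on [1,2])
  i=2: ✓ (rhs at j=3; lhs holds on [2,2])
  i=3: ✓ (rhs at j=3)
Positions where it holds: {1, 2, 3} → 3.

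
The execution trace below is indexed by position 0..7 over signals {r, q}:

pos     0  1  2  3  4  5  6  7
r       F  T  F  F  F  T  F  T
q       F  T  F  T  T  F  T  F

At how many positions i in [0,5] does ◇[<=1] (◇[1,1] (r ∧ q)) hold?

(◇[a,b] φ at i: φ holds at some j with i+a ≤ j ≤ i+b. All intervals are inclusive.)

Evaluate at each i in [0,5]:
  i=0: ✓ (witness j=0)
  i=1: ✗ (none in [1,2])
  i=2: ✗ (none in [2,3])
  i=3: ✗ (none in [3,4])
  i=4: ✗ (none in [4,5])
  i=5: ✗ (none in [5,6])
Positions where it holds: {0} → 1.

1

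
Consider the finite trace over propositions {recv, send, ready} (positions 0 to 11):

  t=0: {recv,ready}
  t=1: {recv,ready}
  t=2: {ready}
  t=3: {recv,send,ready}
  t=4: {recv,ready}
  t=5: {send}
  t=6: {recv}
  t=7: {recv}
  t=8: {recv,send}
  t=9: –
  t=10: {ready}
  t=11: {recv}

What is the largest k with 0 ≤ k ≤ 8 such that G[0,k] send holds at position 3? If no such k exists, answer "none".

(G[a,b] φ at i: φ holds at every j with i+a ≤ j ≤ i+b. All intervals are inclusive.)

send must hold from j=3 onward; find where it first fails.
  j=3: holds
  j=4: fails
Holds on [3,3], so largest k = 0.

0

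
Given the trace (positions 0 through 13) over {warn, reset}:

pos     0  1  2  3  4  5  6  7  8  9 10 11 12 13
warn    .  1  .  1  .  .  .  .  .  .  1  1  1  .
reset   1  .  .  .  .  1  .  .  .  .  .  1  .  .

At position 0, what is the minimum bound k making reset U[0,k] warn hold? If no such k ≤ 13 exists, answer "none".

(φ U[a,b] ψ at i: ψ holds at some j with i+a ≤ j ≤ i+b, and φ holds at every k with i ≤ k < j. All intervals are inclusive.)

1

Need earliest j ≥ 0 with warn, and reset at every k in [0,j-1].
  j=0: rhs fails.
  j=1: rhs holds; lhs holds on [0,0]. k = 1.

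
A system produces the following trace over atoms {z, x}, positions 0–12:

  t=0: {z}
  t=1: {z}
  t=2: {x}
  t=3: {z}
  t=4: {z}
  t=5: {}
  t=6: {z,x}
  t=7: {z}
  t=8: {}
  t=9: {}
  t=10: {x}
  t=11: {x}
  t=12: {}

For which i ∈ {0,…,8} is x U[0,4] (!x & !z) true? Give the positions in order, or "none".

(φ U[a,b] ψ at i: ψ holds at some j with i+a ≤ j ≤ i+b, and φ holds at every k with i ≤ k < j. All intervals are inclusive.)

Evaluate at each i in [0,8]:
  i=0: ✗ (no rhs in [0,4])
  i=1: ✗ (lhs fails at k=1 before rhs at j=5)
  i=2: ✗ (lhs fails at k=3 before rhs at j=5)
  i=3: ✗ (lhs fails at k=3 before rhs at j=5)
  i=4: ✗ (lhs fails at k=4 before rhs at j=5)
  i=5: ✓ (rhs at j=5)
  i=6: ✗ (lhs fails at k=7 before rhs at j=8)
  i=7: ✗ (lhs fails at k=7 before rhs at j=8)
  i=8: ✓ (rhs at j=8)

5, 8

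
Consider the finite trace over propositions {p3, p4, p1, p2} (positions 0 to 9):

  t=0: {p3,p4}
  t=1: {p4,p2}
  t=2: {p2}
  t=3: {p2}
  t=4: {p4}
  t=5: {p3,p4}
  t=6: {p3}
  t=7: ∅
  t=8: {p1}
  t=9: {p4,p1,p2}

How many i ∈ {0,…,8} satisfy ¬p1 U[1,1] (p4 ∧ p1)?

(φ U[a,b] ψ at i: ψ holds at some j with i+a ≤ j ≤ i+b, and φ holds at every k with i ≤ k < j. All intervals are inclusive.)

Evaluate at each i in [0,8]:
  i=0: ✗ (no rhs in [1,1])
  i=1: ✗ (no rhs in [2,2])
  i=2: ✗ (no rhs in [3,3])
  i=3: ✗ (no rhs in [4,4])
  i=4: ✗ (no rhs in [5,5])
  i=5: ✗ (no rhs in [6,6])
  i=6: ✗ (no rhs in [7,7])
  i=7: ✗ (no rhs in [8,8])
  i=8: ✗ (lhs fails at k=8 before rhs at j=9)
Positions where it holds: {} → 0.

0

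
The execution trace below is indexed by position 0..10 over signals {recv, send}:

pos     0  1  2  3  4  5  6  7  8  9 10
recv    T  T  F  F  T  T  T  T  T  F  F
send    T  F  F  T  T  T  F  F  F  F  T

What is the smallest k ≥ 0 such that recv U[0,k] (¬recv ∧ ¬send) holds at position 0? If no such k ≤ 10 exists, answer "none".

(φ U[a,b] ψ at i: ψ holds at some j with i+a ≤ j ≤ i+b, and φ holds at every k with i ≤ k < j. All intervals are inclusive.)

2

Need earliest j ≥ 0 with (¬recv ∧ ¬send), and recv at every k in [0,j-1].
  j=0: rhs fails.
  j=1: rhs fails.
  j=2: rhs holds; lhs holds on [0,1]. k = 2.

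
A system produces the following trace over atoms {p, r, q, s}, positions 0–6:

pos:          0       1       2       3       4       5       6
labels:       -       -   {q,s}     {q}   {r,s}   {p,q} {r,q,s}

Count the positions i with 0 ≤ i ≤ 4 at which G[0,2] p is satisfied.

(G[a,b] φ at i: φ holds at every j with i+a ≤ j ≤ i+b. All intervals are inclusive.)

Evaluate at each i in [0,4]:
  i=0: ✗ (fails at j=0)
  i=1: ✗ (fails at j=1)
  i=2: ✗ (fails at j=2)
  i=3: ✗ (fails at j=3)
  i=4: ✗ (fails at j=4)
Positions where it holds: {} → 0.

0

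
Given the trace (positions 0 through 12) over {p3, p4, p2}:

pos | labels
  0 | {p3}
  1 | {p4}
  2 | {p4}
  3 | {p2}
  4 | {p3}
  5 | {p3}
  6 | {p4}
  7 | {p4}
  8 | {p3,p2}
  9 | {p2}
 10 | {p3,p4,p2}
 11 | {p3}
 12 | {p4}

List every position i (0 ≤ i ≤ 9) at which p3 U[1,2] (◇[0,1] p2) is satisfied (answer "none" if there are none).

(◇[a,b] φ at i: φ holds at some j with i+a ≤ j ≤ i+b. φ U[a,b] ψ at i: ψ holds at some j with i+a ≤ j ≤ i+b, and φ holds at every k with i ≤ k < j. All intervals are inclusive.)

8

Evaluate at each i in [0,9]:
  i=0: ✗ (lhs fails at k=1 before rhs at j=2)
  i=1: ✗ (lhs fails at k=1 before rhs at j=2)
  i=2: ✗ (lhs fails at k=2 before rhs at j=3)
  i=3: ✗ (no rhs in [4,5])
  i=4: ✗ (no rhs in [5,6])
  i=5: ✗ (lhs fails at k=6 before rhs at j=7)
  i=6: ✗ (lhs fails at k=6 before rhs at j=7)
  i=7: ✗ (lhs fails at k=7 before rhs at j=8)
  i=8: ✓ (rhs at j=9; lhs holds on [8,8])
  i=9: ✗ (lhs fails at k=9 before rhs at j=10)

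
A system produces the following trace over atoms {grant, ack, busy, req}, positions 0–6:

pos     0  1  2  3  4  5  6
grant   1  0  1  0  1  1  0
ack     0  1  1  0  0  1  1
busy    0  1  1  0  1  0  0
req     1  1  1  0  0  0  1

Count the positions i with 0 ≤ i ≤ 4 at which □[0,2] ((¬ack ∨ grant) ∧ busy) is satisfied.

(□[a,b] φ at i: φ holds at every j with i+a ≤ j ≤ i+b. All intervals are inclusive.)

0

Evaluate at each i in [0,4]:
  i=0: ✗ (fails at j=0)
  i=1: ✗ (fails at j=1)
  i=2: ✗ (fails at j=3)
  i=3: ✗ (fails at j=3)
  i=4: ✗ (fails at j=5)
Positions where it holds: {} → 0.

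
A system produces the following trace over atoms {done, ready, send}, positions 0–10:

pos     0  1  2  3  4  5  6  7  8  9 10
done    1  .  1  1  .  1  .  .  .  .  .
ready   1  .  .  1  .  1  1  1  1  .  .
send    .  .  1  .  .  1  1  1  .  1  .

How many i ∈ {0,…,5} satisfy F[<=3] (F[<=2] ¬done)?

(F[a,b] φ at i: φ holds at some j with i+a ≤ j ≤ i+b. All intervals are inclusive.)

Evaluate at each i in [0,5]:
  i=0: ✓ (witness j=0)
  i=1: ✓ (witness j=1)
  i=2: ✓ (witness j=2)
  i=3: ✓ (witness j=3)
  i=4: ✓ (witness j=4)
  i=5: ✓ (witness j=5)
Positions where it holds: {0, 1, 2, 3, 4, 5} → 6.

6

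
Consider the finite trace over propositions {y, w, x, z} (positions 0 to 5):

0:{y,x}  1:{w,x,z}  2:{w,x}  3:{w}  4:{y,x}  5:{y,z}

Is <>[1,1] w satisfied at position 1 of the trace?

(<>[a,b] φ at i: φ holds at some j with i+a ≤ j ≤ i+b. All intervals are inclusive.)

Yes

Check w at each j in [2,2]:
  j=2: true
Found at j=2 → formula holds.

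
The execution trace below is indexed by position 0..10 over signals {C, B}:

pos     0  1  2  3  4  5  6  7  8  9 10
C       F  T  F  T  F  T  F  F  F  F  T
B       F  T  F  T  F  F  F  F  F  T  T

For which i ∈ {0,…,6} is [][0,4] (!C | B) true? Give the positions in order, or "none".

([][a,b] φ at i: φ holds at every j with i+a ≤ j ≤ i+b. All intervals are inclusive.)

Evaluate at each i in [0,6]:
  i=0: ✓ (all of [0,4])
  i=1: ✗ (fails at j=5)
  i=2: ✗ (fails at j=5)
  i=3: ✗ (fails at j=5)
  i=4: ✗ (fails at j=5)
  i=5: ✗ (fails at j=5)
  i=6: ✓ (all of [6,10])

0, 6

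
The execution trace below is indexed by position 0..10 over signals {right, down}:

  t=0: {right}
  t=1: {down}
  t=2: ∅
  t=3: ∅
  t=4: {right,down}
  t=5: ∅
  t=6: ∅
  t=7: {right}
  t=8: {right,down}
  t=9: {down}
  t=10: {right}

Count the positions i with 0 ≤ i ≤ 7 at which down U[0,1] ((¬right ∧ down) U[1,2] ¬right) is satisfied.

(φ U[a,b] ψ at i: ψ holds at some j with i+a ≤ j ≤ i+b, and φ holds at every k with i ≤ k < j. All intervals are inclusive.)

Evaluate at each i in [0,7]:
  i=0: ✗ (lhs fails at k=0 before rhs at j=1)
  i=1: ✓ (rhs at j=1)
  i=2: ✗ (no rhs in [2,3])
  i=3: ✗ (no rhs in [3,4])
  i=4: ✗ (no rhs in [4,5])
  i=5: ✗ (no rhs in [5,6])
  i=6: ✗ (no rhs in [6,7])
  i=7: ✗ (no rhs in [7,8])
Positions where it holds: {1} → 1.

1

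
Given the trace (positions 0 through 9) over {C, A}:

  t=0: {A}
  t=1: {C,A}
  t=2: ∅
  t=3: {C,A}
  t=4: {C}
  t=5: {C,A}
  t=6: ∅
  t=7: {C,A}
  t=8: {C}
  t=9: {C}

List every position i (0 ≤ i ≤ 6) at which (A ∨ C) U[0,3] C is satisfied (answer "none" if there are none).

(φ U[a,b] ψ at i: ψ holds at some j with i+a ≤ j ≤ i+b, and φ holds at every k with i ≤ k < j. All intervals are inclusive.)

Evaluate at each i in [0,6]:
  i=0: ✓ (rhs at j=1; lhs holds on [0,0])
  i=1: ✓ (rhs at j=1)
  i=2: ✗ (lhs fails at k=2 before rhs at j=3)
  i=3: ✓ (rhs at j=3)
  i=4: ✓ (rhs at j=4)
  i=5: ✓ (rhs at j=5)
  i=6: ✗ (lhs fails at k=6 before rhs at j=7)

0, 1, 3, 4, 5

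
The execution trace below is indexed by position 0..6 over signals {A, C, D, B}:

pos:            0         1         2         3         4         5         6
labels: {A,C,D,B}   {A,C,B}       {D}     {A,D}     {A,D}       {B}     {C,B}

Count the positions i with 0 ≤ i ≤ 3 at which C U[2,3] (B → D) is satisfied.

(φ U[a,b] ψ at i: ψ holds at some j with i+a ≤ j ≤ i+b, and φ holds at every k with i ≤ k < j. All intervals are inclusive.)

Evaluate at each i in [0,3]:
  i=0: ✓ (rhs at j=2; lhs holds on [0,1])
  i=1: ✗ (lhs fails at k=2 before rhs at j=3)
  i=2: ✗ (lhs fails at k=2 before rhs at j=4)
  i=3: ✗ (no rhs in [5,6])
Positions where it holds: {0} → 1.

1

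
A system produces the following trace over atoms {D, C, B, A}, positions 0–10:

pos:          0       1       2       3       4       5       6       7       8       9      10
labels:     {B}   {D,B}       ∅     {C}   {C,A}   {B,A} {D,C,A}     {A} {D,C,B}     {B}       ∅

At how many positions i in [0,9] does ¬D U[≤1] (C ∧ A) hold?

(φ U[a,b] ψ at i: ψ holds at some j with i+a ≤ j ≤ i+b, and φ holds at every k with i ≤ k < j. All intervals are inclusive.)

4

Evaluate at each i in [0,9]:
  i=0: ✗ (no rhs in [0,1])
  i=1: ✗ (no rhs in [1,2])
  i=2: ✗ (no rhs in [2,3])
  i=3: ✓ (rhs at j=4; lhs holds on [3,3])
  i=4: ✓ (rhs at j=4)
  i=5: ✓ (rhs at j=6; lhs holds on [5,5])
  i=6: ✓ (rhs at j=6)
  i=7: ✗ (no rhs in [7,8])
  i=8: ✗ (no rhs in [8,9])
  i=9: ✗ (no rhs in [9,10])
Positions where it holds: {3, 4, 5, 6} → 4.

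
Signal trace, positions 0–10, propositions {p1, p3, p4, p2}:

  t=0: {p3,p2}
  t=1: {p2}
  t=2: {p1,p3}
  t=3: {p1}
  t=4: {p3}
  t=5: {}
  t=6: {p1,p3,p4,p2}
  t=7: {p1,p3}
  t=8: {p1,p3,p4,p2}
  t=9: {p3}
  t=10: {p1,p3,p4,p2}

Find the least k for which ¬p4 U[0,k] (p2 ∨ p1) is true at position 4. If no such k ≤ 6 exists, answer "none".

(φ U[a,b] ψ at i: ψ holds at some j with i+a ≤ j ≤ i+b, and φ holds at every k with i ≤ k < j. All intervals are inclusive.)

Need earliest j ≥ 4 with (p2 ∨ p1), and ¬p4 at every k in [4,j-1].
  j=4: rhs fails.
  j=5: rhs fails.
  j=6: rhs holds; lhs holds on [4,5]. k = 2.

2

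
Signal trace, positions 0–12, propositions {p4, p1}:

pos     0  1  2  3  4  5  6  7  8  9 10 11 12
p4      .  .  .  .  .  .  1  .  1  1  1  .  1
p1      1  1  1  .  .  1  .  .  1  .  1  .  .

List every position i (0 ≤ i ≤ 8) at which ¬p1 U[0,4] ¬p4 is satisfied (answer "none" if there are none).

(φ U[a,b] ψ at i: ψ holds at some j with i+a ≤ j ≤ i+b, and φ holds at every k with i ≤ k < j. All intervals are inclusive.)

Evaluate at each i in [0,8]:
  i=0: ✓ (rhs at j=0)
  i=1: ✓ (rhs at j=1)
  i=2: ✓ (rhs at j=2)
  i=3: ✓ (rhs at j=3)
  i=4: ✓ (rhs at j=4)
  i=5: ✓ (rhs at j=5)
  i=6: ✓ (rhs at j=7; lhs holds on [6,6])
  i=7: ✓ (rhs at j=7)
  i=8: ✗ (lhs fails at k=8 before rhs at j=11)

0, 1, 2, 3, 4, 5, 6, 7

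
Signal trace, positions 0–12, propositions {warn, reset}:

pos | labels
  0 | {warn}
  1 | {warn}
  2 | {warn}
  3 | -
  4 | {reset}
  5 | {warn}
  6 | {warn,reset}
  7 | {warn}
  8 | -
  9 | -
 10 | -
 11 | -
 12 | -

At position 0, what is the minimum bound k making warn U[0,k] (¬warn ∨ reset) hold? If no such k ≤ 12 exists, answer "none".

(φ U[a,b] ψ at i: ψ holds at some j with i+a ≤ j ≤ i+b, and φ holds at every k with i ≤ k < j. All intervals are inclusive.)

Need earliest j ≥ 0 with (¬warn ∨ reset), and warn at every k in [0,j-1].
  j=0: rhs fails.
  j=1: rhs fails.
  j=2: rhs fails.
  j=3: rhs holds; lhs holds on [0,2]. k = 3.

3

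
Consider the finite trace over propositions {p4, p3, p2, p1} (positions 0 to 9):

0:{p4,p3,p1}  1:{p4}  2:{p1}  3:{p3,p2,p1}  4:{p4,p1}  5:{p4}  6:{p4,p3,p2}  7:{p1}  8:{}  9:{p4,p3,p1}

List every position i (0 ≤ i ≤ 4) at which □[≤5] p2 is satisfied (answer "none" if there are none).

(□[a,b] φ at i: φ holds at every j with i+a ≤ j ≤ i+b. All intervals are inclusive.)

none

Evaluate at each i in [0,4]:
  i=0: ✗ (fails at j=0)
  i=1: ✗ (fails at j=1)
  i=2: ✗ (fails at j=2)
  i=3: ✗ (fails at j=4)
  i=4: ✗ (fails at j=4)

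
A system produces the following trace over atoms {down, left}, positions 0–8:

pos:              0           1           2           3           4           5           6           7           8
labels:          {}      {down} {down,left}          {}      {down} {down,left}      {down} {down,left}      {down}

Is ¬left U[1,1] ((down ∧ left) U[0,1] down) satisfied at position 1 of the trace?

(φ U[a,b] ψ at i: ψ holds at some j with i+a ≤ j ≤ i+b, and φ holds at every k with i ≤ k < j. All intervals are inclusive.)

Holds

Need some j in [2,2] with ((down ∧ left) U[0,1] down), and ¬left at every k in [1,j-1].
  j=2: ((down ∧ left) U[0,1] down) holds; ¬left holds at every k in [1,1] → satisfied.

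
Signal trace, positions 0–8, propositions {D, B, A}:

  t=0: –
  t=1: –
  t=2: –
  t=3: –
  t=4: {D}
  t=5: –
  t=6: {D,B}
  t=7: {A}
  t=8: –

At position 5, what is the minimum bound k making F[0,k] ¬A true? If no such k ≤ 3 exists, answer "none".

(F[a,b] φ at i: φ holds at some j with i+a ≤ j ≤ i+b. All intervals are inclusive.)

Scan j = 5,6,… for ¬A:
  j=5: holds
First hit at j=5, so smallest k = 5-5 = 0.

0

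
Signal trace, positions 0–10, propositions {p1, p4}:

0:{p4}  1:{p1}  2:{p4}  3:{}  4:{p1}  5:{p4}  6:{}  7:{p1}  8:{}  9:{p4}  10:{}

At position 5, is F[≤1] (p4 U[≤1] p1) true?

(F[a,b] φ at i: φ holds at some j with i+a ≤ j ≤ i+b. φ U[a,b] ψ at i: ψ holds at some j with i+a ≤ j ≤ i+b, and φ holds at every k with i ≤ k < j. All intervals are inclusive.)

Check (p4 U[≤1] p1) at each j in [5,6]:
  j=5: fails
  j=6: fails
No position in the window satisfies it → formula fails.

No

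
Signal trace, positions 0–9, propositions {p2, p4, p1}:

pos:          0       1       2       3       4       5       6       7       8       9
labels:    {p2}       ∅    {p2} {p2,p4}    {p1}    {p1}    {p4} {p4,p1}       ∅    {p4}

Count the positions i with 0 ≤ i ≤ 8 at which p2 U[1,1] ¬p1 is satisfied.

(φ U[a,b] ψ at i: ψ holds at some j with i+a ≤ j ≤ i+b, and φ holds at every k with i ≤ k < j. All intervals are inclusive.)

Evaluate at each i in [0,8]:
  i=0: ✓ (rhs at j=1; lhs holds on [0,0])
  i=1: ✗ (lhs fails at k=1 before rhs at j=2)
  i=2: ✓ (rhs at j=3; lhs holds on [2,2])
  i=3: ✗ (no rhs in [4,4])
  i=4: ✗ (no rhs in [5,5])
  i=5: ✗ (lhs fails at k=5 before rhs at j=6)
  i=6: ✗ (no rhs in [7,7])
  i=7: ✗ (lhs fails at k=7 before rhs at j=8)
  i=8: ✗ (lhs fails at k=8 before rhs at j=9)
Positions where it holds: {0, 2} → 2.

2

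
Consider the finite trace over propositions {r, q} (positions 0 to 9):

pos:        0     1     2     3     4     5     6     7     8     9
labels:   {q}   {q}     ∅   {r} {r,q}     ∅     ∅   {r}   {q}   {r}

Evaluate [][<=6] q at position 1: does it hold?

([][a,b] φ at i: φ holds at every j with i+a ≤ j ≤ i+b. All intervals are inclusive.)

Check q at every j in [1,7]:
  j=1: true
  j=2: false
  j=3: false
  j=4: true
  j=5: false
  j=6: false
  j=7: false
Fails at j=2 → formula fails.

False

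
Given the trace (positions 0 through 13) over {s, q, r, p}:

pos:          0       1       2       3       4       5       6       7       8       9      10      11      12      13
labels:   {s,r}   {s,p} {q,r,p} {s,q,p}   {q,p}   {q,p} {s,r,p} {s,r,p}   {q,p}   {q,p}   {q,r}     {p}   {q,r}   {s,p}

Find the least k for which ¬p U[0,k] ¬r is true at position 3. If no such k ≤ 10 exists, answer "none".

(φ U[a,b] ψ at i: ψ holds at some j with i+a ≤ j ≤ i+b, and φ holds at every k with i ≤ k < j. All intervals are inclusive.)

Need earliest j ≥ 3 with ¬r, and ¬p at every k in [3,j-1].
  j=3: rhs holds (empty prefix). k = 0.

0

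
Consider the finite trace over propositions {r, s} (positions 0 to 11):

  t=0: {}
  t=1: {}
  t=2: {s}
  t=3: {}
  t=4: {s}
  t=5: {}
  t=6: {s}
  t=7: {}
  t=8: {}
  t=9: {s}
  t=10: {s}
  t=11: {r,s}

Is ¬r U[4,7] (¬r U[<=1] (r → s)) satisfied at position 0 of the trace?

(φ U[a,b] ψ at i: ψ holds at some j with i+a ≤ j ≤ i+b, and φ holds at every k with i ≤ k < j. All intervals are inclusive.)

Need some j in [4,7] with (¬r U[<=1] (r → s)), and ¬r at every k in [0,j-1].
  j=4: (¬r U[<=1] (r → s)) holds; ¬r holds at every k in [0,3] → satisfied.

Yes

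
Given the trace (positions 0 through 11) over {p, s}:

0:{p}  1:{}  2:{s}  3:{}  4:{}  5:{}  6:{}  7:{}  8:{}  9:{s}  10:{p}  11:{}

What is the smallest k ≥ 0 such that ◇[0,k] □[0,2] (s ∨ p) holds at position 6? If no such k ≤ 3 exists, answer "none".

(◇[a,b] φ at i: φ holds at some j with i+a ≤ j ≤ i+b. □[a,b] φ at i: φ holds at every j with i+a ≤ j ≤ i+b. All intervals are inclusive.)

none

Scan j = 6,7,… for □[0,2] (s ∨ p):
  j=6: fails
  j=7: fails
  j=8: fails
  j=9: fails
No j in [6,9] satisfies it → none.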